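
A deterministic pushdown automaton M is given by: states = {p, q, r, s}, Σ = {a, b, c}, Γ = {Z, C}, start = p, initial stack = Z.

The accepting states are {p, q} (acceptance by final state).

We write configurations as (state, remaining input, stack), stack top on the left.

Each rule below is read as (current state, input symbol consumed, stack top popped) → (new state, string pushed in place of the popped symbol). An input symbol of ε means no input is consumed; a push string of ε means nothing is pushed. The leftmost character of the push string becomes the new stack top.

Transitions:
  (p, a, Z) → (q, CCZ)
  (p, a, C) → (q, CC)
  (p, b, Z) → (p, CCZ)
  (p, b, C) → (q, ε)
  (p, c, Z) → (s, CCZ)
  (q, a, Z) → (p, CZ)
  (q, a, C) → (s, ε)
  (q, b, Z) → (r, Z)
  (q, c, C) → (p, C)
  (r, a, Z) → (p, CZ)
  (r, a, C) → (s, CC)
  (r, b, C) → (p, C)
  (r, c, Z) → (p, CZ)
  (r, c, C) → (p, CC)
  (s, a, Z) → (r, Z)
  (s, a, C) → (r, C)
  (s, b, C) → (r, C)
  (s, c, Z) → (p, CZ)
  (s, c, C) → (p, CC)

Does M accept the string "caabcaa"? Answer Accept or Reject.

(p, caabcaa, Z)
  read c, top Z: go to s, push CCZ → (s, aabcaa, CCZ)
  read a, top C: go to r, push C → (r, abcaa, CCZ)
  read a, top C: go to s, push CC → (s, bcaa, CCCZ)
  read b, top C: go to r, push C → (r, caa, CCCZ)
  read c, top C: go to p, push CC → (p, aa, CCCCZ)
  read a, top C: go to q, push CC → (q, a, CCCCCZ)
  read a, top C: go to s, push ε → (s, ε, CCCCZ)
All input consumed; state s ∉ F and no further ε-move applies.

Reject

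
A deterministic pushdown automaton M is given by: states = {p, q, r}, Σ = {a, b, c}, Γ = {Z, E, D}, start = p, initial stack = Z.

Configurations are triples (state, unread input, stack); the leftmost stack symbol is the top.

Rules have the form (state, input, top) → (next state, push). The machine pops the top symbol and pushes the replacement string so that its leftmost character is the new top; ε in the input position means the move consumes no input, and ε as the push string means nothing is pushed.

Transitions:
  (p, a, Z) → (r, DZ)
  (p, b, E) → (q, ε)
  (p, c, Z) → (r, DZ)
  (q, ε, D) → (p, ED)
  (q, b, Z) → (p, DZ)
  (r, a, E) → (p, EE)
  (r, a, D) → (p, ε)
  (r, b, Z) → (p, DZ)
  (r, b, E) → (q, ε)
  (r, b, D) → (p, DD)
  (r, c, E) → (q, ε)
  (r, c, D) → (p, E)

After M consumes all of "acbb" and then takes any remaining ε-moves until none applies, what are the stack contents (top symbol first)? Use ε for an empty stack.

(p, acbb, Z)
  read a, top Z: go to r, push DZ → (r, cbb, DZ)
  read c, top D: go to p, push E → (p, bb, EZ)
  read b, top E: go to q, push ε → (q, b, Z)
  read b, top Z: go to p, push DZ → (p, ε, DZ)
All input consumed in state p with stack DZ.

DZ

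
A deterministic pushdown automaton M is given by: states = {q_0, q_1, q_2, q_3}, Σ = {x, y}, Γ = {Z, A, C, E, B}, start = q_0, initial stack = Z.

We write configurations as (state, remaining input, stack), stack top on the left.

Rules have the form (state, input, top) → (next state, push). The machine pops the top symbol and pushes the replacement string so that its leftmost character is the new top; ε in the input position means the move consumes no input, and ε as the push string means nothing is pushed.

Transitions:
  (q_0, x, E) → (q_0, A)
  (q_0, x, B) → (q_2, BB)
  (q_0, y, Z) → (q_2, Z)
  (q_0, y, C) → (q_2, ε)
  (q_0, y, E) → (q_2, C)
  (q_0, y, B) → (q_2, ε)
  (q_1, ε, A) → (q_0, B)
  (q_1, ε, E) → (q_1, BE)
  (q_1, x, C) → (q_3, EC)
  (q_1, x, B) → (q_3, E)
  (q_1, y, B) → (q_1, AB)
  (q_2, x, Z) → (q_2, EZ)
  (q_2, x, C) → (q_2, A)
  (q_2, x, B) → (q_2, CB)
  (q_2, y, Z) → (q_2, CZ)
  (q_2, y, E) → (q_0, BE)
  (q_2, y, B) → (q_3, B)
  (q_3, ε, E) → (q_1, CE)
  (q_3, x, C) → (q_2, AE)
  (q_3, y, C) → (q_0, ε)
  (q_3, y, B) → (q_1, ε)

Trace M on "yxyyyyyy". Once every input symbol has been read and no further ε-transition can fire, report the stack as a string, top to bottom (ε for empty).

(q_0, yxyyyyyy, Z)
  read y, top Z: go to q_2, push Z → (q_2, xyyyyyy, Z)
  read x, top Z: go to q_2, push EZ → (q_2, yyyyyy, EZ)
  read y, top E: go to q_0, push BE → (q_0, yyyyy, BEZ)
  read y, top B: go to q_2, push ε → (q_2, yyyy, EZ)
  read y, top E: go to q_0, push BE → (q_0, yyy, BEZ)
  read y, top B: go to q_2, push ε → (q_2, yy, EZ)
  read y, top E: go to q_0, push BE → (q_0, y, BEZ)
  read y, top B: go to q_2, push ε → (q_2, ε, EZ)
All input consumed in state q_2 with stack EZ.

EZ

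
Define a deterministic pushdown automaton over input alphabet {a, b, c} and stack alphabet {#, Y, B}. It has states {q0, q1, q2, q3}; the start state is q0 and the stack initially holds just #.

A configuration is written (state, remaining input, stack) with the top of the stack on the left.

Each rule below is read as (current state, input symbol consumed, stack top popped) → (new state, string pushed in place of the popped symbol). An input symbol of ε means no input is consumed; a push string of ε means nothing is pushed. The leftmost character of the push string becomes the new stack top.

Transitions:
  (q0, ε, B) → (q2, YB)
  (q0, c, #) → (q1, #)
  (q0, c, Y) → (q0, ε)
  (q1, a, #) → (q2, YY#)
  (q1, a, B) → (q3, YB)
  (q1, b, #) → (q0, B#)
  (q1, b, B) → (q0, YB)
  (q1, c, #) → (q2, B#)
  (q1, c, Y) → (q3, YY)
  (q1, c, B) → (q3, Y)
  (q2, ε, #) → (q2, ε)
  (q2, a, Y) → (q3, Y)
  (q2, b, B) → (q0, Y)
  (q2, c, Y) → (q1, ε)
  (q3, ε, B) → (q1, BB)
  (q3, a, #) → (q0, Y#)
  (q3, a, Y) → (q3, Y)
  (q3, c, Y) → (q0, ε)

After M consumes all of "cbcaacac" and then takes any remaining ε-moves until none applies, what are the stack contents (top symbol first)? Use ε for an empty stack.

(q0, cbcaacac, #)
  read c, top #: go to q1, push # → (q1, bcaacac, #)
  read b, top #: go to q0, push B# → (q0, caacac, B#)
  ε-move, top B: go to q2, push YB → (q2, caacac, YB#)
  read c, top Y: go to q1, push ε → (q1, aacac, B#)
  read a, top B: go to q3, push YB → (q3, acac, YB#)
  read a, top Y: go to q3, push Y → (q3, cac, YB#)
  read c, top Y: go to q0, push ε → (q0, ac, B#)
  ε-move, top B: go to q2, push YB → (q2, ac, YB#)
  read a, top Y: go to q3, push Y → (q3, c, YB#)
  read c, top Y: go to q0, push ε → (q0, ε, B#)
  ε-move, top B: go to q2, push YB → (q2, ε, YB#)
All input consumed in state q2 with stack YB#.

YB#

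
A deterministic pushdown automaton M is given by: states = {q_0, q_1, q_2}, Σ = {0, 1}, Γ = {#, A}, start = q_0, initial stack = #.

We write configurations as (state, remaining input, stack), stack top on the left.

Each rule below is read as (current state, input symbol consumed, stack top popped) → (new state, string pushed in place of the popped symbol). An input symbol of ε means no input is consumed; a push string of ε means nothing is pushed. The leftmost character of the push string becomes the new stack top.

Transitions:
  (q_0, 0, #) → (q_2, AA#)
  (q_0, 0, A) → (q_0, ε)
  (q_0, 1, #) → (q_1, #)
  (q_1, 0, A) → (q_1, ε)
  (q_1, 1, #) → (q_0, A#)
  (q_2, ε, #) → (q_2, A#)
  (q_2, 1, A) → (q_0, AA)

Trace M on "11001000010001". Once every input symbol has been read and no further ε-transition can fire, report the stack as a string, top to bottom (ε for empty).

(q_0, 11001000010001, #) ⊢ (q_1, 1001000010001, #) ⊢ (q_0, 001000010001, A#) ⊢ (q_0, 01000010001, #) ⊢ (q_2, 1000010001, AA#) ⊢ (q_0, 000010001, AAA#) ⊢ (q_0, 00010001, AA#) ⊢ (q_0, 0010001, A#) ⊢ (q_0, 010001, #) ⊢ (q_2, 10001, AA#) ⊢ (q_0, 0001, AAA#) ⊢ (q_0, 001, AA#) ⊢ (q_0, 01, A#) ⊢ (q_0, 1, #) ⊢ (q_1, ε, #)
All input consumed in state q_1 with stack #.

#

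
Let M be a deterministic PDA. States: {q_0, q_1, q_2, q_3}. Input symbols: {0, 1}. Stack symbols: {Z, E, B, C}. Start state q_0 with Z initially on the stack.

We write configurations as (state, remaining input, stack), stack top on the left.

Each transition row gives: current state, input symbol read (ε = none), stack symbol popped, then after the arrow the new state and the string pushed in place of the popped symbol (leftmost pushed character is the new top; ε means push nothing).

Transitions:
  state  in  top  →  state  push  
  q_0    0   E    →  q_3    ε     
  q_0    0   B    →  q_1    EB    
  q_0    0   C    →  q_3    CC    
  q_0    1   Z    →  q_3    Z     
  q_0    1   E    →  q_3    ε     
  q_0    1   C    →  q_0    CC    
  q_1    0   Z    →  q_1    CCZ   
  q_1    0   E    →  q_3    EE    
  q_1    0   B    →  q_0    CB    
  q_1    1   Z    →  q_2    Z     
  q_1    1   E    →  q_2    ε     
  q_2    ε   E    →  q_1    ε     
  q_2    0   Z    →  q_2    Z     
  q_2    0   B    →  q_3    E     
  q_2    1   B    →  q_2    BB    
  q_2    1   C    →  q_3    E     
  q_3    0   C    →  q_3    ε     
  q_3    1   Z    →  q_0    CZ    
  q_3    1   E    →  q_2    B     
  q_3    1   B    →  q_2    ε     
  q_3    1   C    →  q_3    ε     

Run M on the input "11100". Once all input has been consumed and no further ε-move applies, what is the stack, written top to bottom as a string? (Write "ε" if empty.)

(q_0, 11100, Z)
  read 1, top Z: go to q_3, push Z → (q_3, 1100, Z)
  read 1, top Z: go to q_0, push CZ → (q_0, 100, CZ)
  read 1, top C: go to q_0, push CC → (q_0, 00, CCZ)
  read 0, top C: go to q_3, push CC → (q_3, 0, CCCZ)
  read 0, top C: go to q_3, push ε → (q_3, ε, CCZ)
All input consumed in state q_3 with stack CCZ.

CCZ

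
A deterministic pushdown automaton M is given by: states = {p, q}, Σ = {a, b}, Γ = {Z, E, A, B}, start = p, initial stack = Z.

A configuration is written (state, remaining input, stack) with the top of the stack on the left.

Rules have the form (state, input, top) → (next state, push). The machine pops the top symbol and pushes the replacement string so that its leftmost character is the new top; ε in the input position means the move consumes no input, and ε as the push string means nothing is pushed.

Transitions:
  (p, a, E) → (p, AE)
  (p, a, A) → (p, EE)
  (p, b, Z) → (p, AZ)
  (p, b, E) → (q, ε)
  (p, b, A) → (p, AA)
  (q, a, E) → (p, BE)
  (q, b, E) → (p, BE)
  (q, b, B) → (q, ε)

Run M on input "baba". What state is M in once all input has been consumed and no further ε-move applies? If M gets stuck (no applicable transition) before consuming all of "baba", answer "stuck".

p

(p, baba, Z) ⊢ (p, aba, AZ) ⊢ (p, ba, EEZ) ⊢ (q, a, EZ) ⊢ (p, ε, BEZ)
All input consumed; M is in state p.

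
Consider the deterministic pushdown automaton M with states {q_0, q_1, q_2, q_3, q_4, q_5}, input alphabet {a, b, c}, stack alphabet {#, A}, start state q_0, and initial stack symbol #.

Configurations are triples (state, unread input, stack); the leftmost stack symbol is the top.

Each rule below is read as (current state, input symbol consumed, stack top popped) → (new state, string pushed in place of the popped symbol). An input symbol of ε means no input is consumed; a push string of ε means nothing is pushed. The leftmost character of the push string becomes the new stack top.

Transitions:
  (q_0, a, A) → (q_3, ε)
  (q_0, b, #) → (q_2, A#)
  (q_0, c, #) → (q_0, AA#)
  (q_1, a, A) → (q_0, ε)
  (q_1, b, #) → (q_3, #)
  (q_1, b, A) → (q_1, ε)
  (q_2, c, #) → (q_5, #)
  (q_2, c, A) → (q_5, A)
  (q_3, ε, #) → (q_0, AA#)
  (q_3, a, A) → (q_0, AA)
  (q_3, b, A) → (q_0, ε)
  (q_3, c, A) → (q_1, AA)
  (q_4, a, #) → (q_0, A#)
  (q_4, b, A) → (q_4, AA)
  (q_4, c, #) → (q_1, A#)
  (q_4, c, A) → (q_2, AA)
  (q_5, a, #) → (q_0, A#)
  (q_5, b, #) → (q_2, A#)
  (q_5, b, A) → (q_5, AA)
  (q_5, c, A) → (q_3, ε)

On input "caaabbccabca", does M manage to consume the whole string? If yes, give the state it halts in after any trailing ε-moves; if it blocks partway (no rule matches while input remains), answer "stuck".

q_3

(q_0, caaabbccabca, #)
  read c, top #: go to q_0, push AA# → (q_0, aaabbccabca, AA#)
  read a, top A: go to q_3, push ε → (q_3, aabbccabca, A#)
  read a, top A: go to q_0, push AA → (q_0, abbccabca, AA#)
  read a, top A: go to q_3, push ε → (q_3, bbccabca, A#)
  read b, top A: go to q_0, push ε → (q_0, bccabca, #)
  read b, top #: go to q_2, push A# → (q_2, ccabca, A#)
  read c, top A: go to q_5, push A → (q_5, cabca, A#)
  read c, top A: go to q_3, push ε → (q_3, abca, #)
  ε-move, top #: go to q_0, push AA# → (q_0, abca, AA#)
  read a, top A: go to q_3, push ε → (q_3, bca, A#)
  read b, top A: go to q_0, push ε → (q_0, ca, #)
  read c, top #: go to q_0, push AA# → (q_0, a, AA#)
  read a, top A: go to q_3, push ε → (q_3, ε, A#)
All input consumed; M is in state q_3.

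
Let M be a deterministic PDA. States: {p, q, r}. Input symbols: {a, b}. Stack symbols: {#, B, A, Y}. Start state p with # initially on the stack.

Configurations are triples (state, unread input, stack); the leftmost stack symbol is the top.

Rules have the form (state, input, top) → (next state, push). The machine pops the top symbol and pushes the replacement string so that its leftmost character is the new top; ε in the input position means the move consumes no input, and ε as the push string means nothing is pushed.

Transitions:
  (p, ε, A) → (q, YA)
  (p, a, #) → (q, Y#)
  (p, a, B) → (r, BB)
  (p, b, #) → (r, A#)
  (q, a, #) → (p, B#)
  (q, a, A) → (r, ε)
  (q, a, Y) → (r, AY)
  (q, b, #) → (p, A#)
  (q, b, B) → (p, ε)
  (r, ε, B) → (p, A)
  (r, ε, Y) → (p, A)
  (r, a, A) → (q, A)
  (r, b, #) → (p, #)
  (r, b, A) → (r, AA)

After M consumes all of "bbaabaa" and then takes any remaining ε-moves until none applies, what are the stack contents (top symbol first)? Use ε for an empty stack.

(p, bbaabaa, #)
  read b, top #: go to r, push A# → (r, baabaa, A#)
  read b, top A: go to r, push AA → (r, aabaa, AA#)
  read a, top A: go to q, push A → (q, abaa, AA#)
  read a, top A: go to r, push ε → (r, baa, A#)
  read b, top A: go to r, push AA → (r, aa, AA#)
  read a, top A: go to q, push A → (q, a, AA#)
  read a, top A: go to r, push ε → (r, ε, A#)
All input consumed in state r with stack A#.

A#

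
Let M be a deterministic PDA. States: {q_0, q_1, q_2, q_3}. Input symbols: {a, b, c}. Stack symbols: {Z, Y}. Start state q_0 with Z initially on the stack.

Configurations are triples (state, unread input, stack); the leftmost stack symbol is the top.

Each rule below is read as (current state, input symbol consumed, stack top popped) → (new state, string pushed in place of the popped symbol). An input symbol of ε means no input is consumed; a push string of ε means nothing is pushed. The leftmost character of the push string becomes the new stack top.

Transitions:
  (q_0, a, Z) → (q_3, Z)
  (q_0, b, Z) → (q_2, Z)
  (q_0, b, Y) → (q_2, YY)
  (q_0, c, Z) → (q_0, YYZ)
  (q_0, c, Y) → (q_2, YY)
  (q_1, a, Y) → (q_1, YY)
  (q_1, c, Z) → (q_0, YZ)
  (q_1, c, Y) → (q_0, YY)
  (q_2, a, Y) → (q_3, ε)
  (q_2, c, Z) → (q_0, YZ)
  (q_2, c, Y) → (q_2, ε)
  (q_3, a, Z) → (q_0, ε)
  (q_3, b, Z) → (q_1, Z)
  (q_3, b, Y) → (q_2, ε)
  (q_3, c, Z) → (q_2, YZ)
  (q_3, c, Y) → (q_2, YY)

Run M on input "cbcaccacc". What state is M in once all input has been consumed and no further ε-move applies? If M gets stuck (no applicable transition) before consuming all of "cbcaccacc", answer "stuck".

(q_0, cbcaccacc, Z)
  read c, top Z: go to q_0, push YYZ → (q_0, bcaccacc, YYZ)
  read b, top Y: go to q_2, push YY → (q_2, caccacc, YYYZ)
  read c, top Y: go to q_2, push ε → (q_2, accacc, YYZ)
  read a, top Y: go to q_3, push ε → (q_3, ccacc, YZ)
  read c, top Y: go to q_2, push YY → (q_2, cacc, YYZ)
  read c, top Y: go to q_2, push ε → (q_2, acc, YZ)
  read a, top Y: go to q_3, push ε → (q_3, cc, Z)
  read c, top Z: go to q_2, push YZ → (q_2, c, YZ)
  read c, top Y: go to q_2, push ε → (q_2, ε, Z)
All input consumed; M is in state q_2.

q_2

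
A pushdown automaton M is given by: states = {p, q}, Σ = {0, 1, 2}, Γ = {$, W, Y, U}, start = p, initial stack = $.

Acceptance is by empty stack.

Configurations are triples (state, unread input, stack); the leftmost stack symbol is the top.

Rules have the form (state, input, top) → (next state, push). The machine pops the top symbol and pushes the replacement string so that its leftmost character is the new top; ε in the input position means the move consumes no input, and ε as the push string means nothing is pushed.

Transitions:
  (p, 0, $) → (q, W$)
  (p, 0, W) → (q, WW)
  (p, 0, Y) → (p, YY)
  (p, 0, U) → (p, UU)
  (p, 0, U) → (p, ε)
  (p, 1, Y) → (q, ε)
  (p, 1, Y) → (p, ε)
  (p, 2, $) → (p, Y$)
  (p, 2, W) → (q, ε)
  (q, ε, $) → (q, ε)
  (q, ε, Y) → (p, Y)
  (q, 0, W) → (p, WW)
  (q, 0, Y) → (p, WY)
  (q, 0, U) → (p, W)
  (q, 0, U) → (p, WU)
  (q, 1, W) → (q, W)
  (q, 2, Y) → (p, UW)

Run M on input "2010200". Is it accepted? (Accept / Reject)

No computation consumes all input and empties the stack.

Reject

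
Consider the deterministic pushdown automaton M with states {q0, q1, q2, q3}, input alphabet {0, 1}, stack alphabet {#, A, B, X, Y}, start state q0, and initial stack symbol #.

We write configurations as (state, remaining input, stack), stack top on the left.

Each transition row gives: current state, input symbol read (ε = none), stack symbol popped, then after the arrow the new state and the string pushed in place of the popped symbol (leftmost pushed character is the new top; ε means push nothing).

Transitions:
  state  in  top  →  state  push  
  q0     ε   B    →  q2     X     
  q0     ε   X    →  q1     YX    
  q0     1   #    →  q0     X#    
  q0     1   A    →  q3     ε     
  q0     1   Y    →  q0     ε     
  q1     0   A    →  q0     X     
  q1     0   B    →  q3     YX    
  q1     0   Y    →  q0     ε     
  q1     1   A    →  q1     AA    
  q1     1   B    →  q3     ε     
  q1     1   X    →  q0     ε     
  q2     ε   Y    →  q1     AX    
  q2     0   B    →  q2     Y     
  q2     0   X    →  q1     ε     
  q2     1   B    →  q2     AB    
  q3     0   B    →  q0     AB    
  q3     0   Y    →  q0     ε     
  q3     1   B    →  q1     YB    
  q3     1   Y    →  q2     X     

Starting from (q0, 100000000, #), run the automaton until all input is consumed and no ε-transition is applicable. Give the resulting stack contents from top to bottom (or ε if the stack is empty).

(q0, 100000000, #) ⊢ (q0, 00000000, X#) ⊢ (q1, 00000000, YX#) ⊢ (q0, 0000000, X#) ⊢ (q1, 0000000, YX#) ⊢ (q0, 000000, X#) ⊢ (q1, 000000, YX#) ⊢ (q0, 00000, X#) ⊢ (q1, 00000, YX#) ⊢ (q0, 0000, X#) ⊢ (q1, 0000, YX#) ⊢ (q0, 000, X#) ⊢ (q1, 000, YX#) ⊢ (q0, 00, X#) ⊢ (q1, 00, YX#) ⊢ (q0, 0, X#) ⊢ (q1, 0, YX#) ⊢ (q0, ε, X#) ⊢ (q1, ε, YX#)
All input consumed in state q1 with stack YX#.

YX#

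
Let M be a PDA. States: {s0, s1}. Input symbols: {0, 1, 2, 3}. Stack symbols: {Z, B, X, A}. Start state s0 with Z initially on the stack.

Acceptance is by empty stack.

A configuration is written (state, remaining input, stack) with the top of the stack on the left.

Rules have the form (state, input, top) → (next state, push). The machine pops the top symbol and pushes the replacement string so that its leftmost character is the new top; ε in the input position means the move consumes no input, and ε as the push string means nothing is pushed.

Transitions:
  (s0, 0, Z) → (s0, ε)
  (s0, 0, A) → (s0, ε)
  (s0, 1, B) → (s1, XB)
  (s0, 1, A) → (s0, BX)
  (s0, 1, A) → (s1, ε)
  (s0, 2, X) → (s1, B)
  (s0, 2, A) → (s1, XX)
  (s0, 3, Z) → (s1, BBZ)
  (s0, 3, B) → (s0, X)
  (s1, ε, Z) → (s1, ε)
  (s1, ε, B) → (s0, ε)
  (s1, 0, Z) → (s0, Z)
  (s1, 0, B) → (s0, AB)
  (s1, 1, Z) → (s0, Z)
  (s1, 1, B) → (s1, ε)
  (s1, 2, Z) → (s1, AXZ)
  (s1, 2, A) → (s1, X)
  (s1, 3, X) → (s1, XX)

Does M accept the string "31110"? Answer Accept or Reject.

Accept

One accepting computation: (s0, 31110, Z) ⊢ (s1, 1110, BBZ) ⊢ (s1, 110, BZ) ⊢ (s1, 10, Z) ⊢ (s0, 0, Z) ⊢ (s0, ε, ε)
All input consumed and the stack is empty.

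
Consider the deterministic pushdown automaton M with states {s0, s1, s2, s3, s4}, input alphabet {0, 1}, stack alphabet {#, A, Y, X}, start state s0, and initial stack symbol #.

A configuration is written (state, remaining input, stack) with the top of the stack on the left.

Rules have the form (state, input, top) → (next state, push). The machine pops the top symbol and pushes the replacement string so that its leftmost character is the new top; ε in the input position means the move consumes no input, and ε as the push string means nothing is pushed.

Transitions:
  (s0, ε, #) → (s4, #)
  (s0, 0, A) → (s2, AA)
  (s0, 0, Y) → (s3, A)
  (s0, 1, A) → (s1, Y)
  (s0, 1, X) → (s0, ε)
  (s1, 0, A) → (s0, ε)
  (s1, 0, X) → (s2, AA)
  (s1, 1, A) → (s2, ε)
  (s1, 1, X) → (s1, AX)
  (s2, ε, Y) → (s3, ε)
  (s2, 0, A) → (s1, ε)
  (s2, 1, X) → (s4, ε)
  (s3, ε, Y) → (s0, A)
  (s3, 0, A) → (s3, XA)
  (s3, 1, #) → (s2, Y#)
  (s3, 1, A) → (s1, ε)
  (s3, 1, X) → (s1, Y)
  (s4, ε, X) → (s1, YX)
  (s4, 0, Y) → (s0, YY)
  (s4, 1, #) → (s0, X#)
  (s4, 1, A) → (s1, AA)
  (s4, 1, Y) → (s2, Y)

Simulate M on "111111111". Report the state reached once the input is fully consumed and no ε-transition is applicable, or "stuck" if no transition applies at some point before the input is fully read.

(s0, 111111111, #)
  ε-move, top #: go to s4, push # → (s4, 111111111, #)
  read 1, top #: go to s0, push X# → (s0, 11111111, X#)
  read 1, top X: go to s0, push ε → (s0, 1111111, #)
  ε-move, top #: go to s4, push # → (s4, 1111111, #)
  read 1, top #: go to s0, push X# → (s0, 111111, X#)
  read 1, top X: go to s0, push ε → (s0, 11111, #)
  ε-move, top #: go to s4, push # → (s4, 11111, #)
  read 1, top #: go to s0, push X# → (s0, 1111, X#)
  read 1, top X: go to s0, push ε → (s0, 111, #)
  ε-move, top #: go to s4, push # → (s4, 111, #)
  read 1, top #: go to s0, push X# → (s0, 11, X#)
  read 1, top X: go to s0, push ε → (s0, 1, #)
  ε-move, top #: go to s4, push # → (s4, 1, #)
  read 1, top #: go to s0, push X# → (s0, ε, X#)
All input consumed; M is in state s0.

s0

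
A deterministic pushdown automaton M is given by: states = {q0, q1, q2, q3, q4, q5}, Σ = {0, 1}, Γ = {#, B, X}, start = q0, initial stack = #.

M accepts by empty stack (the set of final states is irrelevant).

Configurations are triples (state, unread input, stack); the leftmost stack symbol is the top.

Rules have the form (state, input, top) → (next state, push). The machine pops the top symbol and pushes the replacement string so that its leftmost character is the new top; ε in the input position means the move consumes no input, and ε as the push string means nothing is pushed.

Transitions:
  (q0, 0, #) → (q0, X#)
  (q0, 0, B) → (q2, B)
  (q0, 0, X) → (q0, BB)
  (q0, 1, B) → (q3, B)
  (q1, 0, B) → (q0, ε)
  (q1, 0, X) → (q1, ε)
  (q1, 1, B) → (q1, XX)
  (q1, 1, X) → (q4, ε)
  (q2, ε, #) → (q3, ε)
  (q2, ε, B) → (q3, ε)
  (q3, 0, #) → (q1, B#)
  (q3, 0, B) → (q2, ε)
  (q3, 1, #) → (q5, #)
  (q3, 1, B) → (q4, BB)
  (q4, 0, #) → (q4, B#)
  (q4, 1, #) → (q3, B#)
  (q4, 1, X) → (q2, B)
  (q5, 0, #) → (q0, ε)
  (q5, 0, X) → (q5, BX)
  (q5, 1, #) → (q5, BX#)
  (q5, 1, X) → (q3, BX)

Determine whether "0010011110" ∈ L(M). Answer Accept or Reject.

Accept

(q0, 0010011110, #)
  read 0, top #: go to q0, push X# → (q0, 010011110, X#)
  read 0, top X: go to q0, push BB → (q0, 10011110, BB#)
  read 1, top B: go to q3, push B → (q3, 0011110, BB#)
  read 0, top B: go to q2, push ε → (q2, 011110, B#)
  ε-move, top B: go to q3, push ε → (q3, 011110, #)
  read 0, top #: go to q1, push B# → (q1, 11110, B#)
  read 1, top B: go to q1, push XX → (q1, 1110, XX#)
  read 1, top X: go to q4, push ε → (q4, 110, X#)
  read 1, top X: go to q2, push B → (q2, 10, B#)
  ε-move, top B: go to q3, push ε → (q3, 10, #)
  read 1, top #: go to q5, push # → (q5, 0, #)
  read 0, top #: go to q0, push ε → (q0, ε, ε)
All input consumed and the stack is empty.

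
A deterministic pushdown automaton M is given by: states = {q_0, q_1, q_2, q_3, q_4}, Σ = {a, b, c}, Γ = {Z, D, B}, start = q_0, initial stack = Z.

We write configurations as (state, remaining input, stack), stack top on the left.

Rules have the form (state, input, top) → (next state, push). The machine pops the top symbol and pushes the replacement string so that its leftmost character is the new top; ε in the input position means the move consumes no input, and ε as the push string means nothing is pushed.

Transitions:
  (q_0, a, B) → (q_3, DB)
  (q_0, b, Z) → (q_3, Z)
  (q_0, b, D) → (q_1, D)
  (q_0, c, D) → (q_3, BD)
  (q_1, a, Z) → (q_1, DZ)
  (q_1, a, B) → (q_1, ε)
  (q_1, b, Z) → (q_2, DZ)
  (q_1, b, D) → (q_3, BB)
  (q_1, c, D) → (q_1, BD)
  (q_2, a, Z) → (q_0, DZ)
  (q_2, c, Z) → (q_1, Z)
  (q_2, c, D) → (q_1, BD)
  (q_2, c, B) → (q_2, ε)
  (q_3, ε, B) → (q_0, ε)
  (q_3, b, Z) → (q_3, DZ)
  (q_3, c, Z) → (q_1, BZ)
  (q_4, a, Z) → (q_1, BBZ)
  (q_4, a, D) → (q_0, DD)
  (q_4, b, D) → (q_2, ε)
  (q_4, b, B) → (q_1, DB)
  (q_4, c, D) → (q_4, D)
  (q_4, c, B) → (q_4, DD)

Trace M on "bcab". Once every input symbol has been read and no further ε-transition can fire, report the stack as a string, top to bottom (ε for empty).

(q_0, bcab, Z) ⊢ (q_3, cab, Z) ⊢ (q_1, ab, BZ) ⊢ (q_1, b, Z) ⊢ (q_2, ε, DZ)
All input consumed in state q_2 with stack DZ.

DZ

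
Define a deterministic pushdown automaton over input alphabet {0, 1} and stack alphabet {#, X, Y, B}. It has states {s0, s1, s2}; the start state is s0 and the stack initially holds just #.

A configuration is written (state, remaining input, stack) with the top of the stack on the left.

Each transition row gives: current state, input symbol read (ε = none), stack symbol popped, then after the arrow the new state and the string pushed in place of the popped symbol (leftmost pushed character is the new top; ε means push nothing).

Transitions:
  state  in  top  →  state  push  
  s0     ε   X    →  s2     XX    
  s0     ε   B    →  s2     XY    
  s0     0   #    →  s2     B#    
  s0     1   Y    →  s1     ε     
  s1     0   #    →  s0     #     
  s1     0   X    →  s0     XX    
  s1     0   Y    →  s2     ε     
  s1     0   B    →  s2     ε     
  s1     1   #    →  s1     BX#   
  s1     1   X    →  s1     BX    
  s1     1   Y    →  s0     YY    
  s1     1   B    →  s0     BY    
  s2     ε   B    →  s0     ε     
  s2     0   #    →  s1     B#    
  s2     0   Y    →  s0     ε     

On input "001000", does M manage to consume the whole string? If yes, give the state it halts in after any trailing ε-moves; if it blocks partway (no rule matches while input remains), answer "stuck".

(s0, 001000, #)
  read 0, top #: go to s2, push B# → (s2, 01000, B#)
  ε-move, top B: go to s0, push ε → (s0, 01000, #)
  read 0, top #: go to s2, push B# → (s2, 1000, B#)
  ε-move, top B: go to s0, push ε → (s0, 1000, #)
No transition for (s0, 1, top #); M blocks with input 1000 remaining.

stuck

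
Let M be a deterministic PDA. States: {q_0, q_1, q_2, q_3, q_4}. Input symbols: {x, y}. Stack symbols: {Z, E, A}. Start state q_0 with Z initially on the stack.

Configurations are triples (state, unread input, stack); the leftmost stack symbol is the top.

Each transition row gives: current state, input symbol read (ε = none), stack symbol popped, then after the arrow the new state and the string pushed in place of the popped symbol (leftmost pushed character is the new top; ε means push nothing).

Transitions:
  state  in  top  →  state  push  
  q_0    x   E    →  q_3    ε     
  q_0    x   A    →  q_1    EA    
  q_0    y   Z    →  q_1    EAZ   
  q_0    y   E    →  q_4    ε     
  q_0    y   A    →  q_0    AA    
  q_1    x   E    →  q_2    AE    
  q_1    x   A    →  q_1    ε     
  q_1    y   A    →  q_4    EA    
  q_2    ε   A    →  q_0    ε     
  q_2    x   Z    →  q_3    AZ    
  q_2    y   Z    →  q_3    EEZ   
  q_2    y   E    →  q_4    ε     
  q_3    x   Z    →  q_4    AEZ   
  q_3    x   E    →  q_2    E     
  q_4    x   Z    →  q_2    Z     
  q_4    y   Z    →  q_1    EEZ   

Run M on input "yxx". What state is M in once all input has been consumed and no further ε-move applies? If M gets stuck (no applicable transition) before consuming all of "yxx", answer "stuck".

q_3

(q_0, yxx, Z)
  read y, top Z: go to q_1, push EAZ → (q_1, xx, EAZ)
  read x, top E: go to q_2, push AE → (q_2, x, AEAZ)
  ε-move, top A: go to q_0, push ε → (q_0, x, EAZ)
  read x, top E: go to q_3, push ε → (q_3, ε, AZ)
All input consumed; M is in state q_3.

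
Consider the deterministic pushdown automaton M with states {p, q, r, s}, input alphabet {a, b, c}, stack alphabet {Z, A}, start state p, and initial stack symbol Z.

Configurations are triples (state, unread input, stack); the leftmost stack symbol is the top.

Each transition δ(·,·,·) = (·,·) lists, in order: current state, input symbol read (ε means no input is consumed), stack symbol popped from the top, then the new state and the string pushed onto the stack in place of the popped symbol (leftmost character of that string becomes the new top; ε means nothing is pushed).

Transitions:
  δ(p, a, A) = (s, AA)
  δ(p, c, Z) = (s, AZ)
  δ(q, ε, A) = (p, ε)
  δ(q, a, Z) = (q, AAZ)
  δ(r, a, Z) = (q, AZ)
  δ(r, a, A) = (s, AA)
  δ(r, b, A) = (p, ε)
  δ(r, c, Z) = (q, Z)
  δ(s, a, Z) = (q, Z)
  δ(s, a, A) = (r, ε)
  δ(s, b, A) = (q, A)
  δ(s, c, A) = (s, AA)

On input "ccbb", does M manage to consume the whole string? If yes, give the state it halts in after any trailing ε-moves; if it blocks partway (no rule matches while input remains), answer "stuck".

stuck

(p, ccbb, Z)
  read c, top Z: go to s, push AZ → (s, cbb, AZ)
  read c, top A: go to s, push AA → (s, bb, AAZ)
  read b, top A: go to q, push A → (q, b, AAZ)
  ε-move, top A: go to p, push ε → (p, b, AZ)
No transition for (p, b, top A); M blocks with input b remaining.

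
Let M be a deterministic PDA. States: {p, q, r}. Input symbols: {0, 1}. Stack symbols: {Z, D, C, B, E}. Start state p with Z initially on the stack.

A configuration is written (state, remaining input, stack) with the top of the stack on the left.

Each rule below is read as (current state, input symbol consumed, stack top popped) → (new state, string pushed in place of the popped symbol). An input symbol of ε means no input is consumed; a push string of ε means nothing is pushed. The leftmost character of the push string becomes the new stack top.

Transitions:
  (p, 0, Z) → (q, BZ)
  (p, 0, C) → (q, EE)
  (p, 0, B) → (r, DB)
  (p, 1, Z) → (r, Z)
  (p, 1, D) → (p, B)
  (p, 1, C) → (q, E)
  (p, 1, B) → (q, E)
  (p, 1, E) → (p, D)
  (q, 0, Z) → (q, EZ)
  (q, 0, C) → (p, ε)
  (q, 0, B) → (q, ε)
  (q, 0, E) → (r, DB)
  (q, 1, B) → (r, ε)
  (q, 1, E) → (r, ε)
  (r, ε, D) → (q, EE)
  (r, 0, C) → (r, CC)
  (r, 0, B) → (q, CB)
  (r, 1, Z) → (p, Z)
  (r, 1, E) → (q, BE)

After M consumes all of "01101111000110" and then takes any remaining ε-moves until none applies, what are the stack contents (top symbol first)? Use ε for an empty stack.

BZ

(p, 01101111000110, Z)
  read 0, top Z: go to q, push BZ → (q, 1101111000110, BZ)
  read 1, top B: go to r, push ε → (r, 101111000110, Z)
  read 1, top Z: go to p, push Z → (p, 01111000110, Z)
  read 0, top Z: go to q, push BZ → (q, 1111000110, BZ)
  read 1, top B: go to r, push ε → (r, 111000110, Z)
  read 1, top Z: go to p, push Z → (p, 11000110, Z)
  read 1, top Z: go to r, push Z → (r, 1000110, Z)
  read 1, top Z: go to p, push Z → (p, 000110, Z)
  read 0, top Z: go to q, push BZ → (q, 00110, BZ)
  read 0, top B: go to q, push ε → (q, 0110, Z)
  read 0, top Z: go to q, push EZ → (q, 110, EZ)
  read 1, top E: go to r, push ε → (r, 10, Z)
  read 1, top Z: go to p, push Z → (p, 0, Z)
  read 0, top Z: go to q, push BZ → (q, ε, BZ)
All input consumed in state q with stack BZ.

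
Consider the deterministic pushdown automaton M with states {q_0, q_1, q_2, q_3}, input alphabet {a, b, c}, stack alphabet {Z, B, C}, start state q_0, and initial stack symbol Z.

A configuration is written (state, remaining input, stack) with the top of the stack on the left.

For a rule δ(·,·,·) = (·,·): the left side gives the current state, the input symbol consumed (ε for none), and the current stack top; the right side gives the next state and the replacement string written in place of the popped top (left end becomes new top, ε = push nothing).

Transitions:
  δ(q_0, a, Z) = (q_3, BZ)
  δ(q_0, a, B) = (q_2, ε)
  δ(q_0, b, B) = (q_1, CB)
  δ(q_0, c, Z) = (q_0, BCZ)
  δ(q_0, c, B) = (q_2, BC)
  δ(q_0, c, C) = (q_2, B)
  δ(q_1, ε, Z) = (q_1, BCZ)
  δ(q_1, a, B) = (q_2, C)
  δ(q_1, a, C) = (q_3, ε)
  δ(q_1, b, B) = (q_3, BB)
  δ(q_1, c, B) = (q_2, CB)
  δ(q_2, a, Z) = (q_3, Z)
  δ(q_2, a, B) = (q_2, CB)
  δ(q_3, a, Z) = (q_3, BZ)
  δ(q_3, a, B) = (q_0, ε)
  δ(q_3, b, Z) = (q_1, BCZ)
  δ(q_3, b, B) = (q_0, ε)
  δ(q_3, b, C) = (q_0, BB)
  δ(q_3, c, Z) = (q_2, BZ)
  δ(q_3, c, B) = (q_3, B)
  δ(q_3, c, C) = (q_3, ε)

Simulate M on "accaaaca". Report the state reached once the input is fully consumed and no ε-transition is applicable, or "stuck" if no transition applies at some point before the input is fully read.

q_2

(q_0, accaaaca, Z)
  read a, top Z: go to q_3, push BZ → (q_3, ccaaaca, BZ)
  read c, top B: go to q_3, push B → (q_3, caaaca, BZ)
  read c, top B: go to q_3, push B → (q_3, aaaca, BZ)
  read a, top B: go to q_0, push ε → (q_0, aaca, Z)
  read a, top Z: go to q_3, push BZ → (q_3, aca, BZ)
  read a, top B: go to q_0, push ε → (q_0, ca, Z)
  read c, top Z: go to q_0, push BCZ → (q_0, a, BCZ)
  read a, top B: go to q_2, push ε → (q_2, ε, CZ)
All input consumed; M is in state q_2.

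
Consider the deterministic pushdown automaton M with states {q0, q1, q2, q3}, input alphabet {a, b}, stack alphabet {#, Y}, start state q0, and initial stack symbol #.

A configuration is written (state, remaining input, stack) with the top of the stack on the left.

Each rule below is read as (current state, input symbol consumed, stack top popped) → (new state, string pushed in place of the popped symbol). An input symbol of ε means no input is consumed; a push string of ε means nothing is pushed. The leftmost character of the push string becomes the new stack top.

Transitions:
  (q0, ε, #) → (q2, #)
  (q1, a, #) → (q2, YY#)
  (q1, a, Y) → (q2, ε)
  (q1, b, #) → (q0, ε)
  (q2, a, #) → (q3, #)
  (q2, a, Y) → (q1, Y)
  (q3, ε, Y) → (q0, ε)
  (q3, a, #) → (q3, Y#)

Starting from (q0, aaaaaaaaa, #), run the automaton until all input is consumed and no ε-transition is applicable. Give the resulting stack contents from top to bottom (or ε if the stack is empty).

#

(q0, aaaaaaaaa, #)
  ε-move, top #: go to q2, push # → (q2, aaaaaaaaa, #)
  read a, top #: go to q3, push # → (q3, aaaaaaaa, #)
  read a, top #: go to q3, push Y# → (q3, aaaaaaa, Y#)
  ε-move, top Y: go to q0, push ε → (q0, aaaaaaa, #)
  ε-move, top #: go to q2, push # → (q2, aaaaaaa, #)
  read a, top #: go to q3, push # → (q3, aaaaaa, #)
  read a, top #: go to q3, push Y# → (q3, aaaaa, Y#)
  ε-move, top Y: go to q0, push ε → (q0, aaaaa, #)
  ε-move, top #: go to q2, push # → (q2, aaaaa, #)
  read a, top #: go to q3, push # → (q3, aaaa, #)
  read a, top #: go to q3, push Y# → (q3, aaa, Y#)
  ε-move, top Y: go to q0, push ε → (q0, aaa, #)
  ε-move, top #: go to q2, push # → (q2, aaa, #)
  read a, top #: go to q3, push # → (q3, aa, #)
  read a, top #: go to q3, push Y# → (q3, a, Y#)
  ε-move, top Y: go to q0, push ε → (q0, a, #)
  ε-move, top #: go to q2, push # → (q2, a, #)
  read a, top #: go to q3, push # → (q3, ε, #)
All input consumed in state q3 with stack #.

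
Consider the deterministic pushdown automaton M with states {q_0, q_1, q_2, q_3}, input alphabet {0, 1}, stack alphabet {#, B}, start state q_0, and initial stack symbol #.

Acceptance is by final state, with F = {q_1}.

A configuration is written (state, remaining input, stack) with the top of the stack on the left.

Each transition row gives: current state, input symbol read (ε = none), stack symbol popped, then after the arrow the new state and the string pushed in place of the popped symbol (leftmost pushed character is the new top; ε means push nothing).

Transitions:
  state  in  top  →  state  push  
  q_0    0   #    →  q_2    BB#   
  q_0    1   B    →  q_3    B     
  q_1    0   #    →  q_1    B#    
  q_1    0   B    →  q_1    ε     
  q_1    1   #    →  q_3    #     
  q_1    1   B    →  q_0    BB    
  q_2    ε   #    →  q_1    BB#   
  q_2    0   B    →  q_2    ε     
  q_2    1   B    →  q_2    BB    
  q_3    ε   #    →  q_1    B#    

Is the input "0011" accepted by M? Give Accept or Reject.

Reject

(q_0, 0011, #)
  read 0, top #: go to q_2, push BB# → (q_2, 011, BB#)
  read 0, top B: go to q_2, push ε → (q_2, 11, B#)
  read 1, top B: go to q_2, push BB → (q_2, 1, BB#)
  read 1, top B: go to q_2, push BB → (q_2, ε, BBB#)
All input consumed; state q_2 ∉ F and no further ε-move applies.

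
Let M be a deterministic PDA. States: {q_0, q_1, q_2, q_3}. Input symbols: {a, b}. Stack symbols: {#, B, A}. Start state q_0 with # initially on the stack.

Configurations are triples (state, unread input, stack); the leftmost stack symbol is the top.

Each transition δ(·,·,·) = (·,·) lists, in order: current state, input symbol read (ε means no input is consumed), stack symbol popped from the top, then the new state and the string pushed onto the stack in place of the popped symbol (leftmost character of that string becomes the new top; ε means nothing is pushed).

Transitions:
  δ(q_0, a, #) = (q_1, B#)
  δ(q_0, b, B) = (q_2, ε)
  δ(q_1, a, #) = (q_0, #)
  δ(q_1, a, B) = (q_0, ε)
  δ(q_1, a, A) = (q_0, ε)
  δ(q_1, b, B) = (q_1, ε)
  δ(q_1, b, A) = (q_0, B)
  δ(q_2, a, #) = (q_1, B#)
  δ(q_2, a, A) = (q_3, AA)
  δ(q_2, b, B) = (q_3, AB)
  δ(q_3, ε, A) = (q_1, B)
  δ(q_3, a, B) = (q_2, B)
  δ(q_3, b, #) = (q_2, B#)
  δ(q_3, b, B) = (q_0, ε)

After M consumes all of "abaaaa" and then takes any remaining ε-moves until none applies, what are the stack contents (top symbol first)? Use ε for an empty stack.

B#

(q_0, abaaaa, #) ⊢ (q_1, baaaa, B#) ⊢ (q_1, aaaa, #) ⊢ (q_0, aaa, #) ⊢ (q_1, aa, B#) ⊢ (q_0, a, #) ⊢ (q_1, ε, B#)
All input consumed in state q_1 with stack B#.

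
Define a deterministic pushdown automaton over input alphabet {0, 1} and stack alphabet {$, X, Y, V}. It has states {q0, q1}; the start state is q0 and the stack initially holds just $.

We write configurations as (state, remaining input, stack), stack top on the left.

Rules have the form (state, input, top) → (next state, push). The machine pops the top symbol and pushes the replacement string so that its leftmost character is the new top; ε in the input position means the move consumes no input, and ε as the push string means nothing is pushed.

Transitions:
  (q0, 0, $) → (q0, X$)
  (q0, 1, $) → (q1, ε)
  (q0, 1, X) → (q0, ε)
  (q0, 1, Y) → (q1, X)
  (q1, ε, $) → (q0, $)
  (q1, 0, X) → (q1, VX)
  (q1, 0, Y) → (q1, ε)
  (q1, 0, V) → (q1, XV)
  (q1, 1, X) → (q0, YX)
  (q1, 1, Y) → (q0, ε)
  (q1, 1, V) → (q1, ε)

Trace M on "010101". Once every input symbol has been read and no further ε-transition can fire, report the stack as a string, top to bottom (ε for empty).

$

(q0, 010101, $) ⊢ (q0, 10101, X$) ⊢ (q0, 0101, $) ⊢ (q0, 101, X$) ⊢ (q0, 01, $) ⊢ (q0, 1, X$) ⊢ (q0, ε, $)
All input consumed in state q0 with stack $.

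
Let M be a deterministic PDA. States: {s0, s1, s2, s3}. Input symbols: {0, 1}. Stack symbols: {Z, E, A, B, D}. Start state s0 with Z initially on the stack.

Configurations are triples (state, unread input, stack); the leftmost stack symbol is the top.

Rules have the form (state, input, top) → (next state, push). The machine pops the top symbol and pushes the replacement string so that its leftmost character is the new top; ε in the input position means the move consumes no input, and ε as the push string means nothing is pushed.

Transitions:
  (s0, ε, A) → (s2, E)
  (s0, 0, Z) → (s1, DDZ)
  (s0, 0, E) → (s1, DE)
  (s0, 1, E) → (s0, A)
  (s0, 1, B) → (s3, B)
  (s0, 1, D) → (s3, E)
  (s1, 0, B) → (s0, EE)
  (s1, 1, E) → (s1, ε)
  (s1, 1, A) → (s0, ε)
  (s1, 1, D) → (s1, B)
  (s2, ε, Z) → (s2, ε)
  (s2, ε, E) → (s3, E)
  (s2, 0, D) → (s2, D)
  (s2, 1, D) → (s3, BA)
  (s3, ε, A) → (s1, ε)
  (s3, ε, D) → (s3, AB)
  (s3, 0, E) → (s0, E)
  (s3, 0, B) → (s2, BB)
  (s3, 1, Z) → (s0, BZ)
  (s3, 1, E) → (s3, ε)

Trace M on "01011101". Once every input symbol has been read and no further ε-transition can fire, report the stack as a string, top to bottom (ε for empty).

(s0, 01011101, Z) ⊢ (s1, 1011101, DDZ) ⊢ (s1, 011101, BDZ) ⊢ (s0, 11101, EEDZ) ⊢ (s0, 1101, AEDZ) ⊢ (s2, 1101, EEDZ) ⊢ (s3, 1101, EEDZ) ⊢ (s3, 101, EDZ) ⊢ (s3, 01, DZ) ⊢ (s3, 01, ABZ) ⊢ (s1, 01, BZ) ⊢ (s0, 1, EEZ) ⊢ (s0, ε, AEZ) ⊢ (s2, ε, EEZ) ⊢ (s3, ε, EEZ)
All input consumed in state s3 with stack EEZ.

EEZ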